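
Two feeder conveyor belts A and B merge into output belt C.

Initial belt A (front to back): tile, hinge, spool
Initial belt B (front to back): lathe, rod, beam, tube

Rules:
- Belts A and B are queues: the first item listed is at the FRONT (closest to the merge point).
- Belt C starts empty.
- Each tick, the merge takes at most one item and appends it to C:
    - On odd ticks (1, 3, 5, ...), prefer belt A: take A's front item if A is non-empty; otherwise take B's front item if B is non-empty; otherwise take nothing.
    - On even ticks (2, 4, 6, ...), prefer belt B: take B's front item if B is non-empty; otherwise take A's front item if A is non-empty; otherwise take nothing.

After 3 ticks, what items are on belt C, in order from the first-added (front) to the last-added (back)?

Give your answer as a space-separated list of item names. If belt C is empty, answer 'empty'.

Tick 1: prefer A, take tile from A; A=[hinge,spool] B=[lathe,rod,beam,tube] C=[tile]
Tick 2: prefer B, take lathe from B; A=[hinge,spool] B=[rod,beam,tube] C=[tile,lathe]
Tick 3: prefer A, take hinge from A; A=[spool] B=[rod,beam,tube] C=[tile,lathe,hinge]

Answer: tile lathe hinge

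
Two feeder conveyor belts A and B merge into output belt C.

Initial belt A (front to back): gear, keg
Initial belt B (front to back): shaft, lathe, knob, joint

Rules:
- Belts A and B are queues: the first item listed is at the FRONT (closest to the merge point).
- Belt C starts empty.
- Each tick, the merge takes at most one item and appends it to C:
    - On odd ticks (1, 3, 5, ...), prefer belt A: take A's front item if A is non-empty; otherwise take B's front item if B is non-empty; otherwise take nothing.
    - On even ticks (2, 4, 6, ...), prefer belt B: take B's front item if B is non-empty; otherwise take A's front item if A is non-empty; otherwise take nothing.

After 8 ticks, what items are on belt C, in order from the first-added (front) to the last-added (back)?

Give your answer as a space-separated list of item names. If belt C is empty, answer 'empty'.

Answer: gear shaft keg lathe knob joint

Derivation:
Tick 1: prefer A, take gear from A; A=[keg] B=[shaft,lathe,knob,joint] C=[gear]
Tick 2: prefer B, take shaft from B; A=[keg] B=[lathe,knob,joint] C=[gear,shaft]
Tick 3: prefer A, take keg from A; A=[-] B=[lathe,knob,joint] C=[gear,shaft,keg]
Tick 4: prefer B, take lathe from B; A=[-] B=[knob,joint] C=[gear,shaft,keg,lathe]
Tick 5: prefer A, take knob from B; A=[-] B=[joint] C=[gear,shaft,keg,lathe,knob]
Tick 6: prefer B, take joint from B; A=[-] B=[-] C=[gear,shaft,keg,lathe,knob,joint]
Tick 7: prefer A, both empty, nothing taken; A=[-] B=[-] C=[gear,shaft,keg,lathe,knob,joint]
Tick 8: prefer B, both empty, nothing taken; A=[-] B=[-] C=[gear,shaft,keg,lathe,knob,joint]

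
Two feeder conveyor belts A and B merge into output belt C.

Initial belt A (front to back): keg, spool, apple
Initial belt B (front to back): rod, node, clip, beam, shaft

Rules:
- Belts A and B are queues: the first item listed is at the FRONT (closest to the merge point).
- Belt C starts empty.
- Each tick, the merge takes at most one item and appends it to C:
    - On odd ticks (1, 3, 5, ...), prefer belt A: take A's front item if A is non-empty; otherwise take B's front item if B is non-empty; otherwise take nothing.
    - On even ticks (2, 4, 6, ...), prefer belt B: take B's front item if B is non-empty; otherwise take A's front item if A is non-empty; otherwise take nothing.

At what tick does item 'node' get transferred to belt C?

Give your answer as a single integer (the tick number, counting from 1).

Tick 1: prefer A, take keg from A; A=[spool,apple] B=[rod,node,clip,beam,shaft] C=[keg]
Tick 2: prefer B, take rod from B; A=[spool,apple] B=[node,clip,beam,shaft] C=[keg,rod]
Tick 3: prefer A, take spool from A; A=[apple] B=[node,clip,beam,shaft] C=[keg,rod,spool]
Tick 4: prefer B, take node from B; A=[apple] B=[clip,beam,shaft] C=[keg,rod,spool,node]

Answer: 4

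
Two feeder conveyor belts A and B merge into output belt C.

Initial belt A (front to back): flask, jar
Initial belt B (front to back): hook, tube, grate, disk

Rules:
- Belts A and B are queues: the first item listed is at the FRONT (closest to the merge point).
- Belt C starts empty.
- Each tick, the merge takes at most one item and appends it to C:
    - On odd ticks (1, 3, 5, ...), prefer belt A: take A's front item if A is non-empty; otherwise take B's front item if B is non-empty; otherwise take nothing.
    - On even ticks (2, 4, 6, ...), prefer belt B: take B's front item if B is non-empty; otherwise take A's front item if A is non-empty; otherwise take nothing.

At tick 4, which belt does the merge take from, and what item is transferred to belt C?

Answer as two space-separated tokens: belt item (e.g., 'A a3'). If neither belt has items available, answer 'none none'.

Answer: B tube

Derivation:
Tick 1: prefer A, take flask from A; A=[jar] B=[hook,tube,grate,disk] C=[flask]
Tick 2: prefer B, take hook from B; A=[jar] B=[tube,grate,disk] C=[flask,hook]
Tick 3: prefer A, take jar from A; A=[-] B=[tube,grate,disk] C=[flask,hook,jar]
Tick 4: prefer B, take tube from B; A=[-] B=[grate,disk] C=[flask,hook,jar,tube]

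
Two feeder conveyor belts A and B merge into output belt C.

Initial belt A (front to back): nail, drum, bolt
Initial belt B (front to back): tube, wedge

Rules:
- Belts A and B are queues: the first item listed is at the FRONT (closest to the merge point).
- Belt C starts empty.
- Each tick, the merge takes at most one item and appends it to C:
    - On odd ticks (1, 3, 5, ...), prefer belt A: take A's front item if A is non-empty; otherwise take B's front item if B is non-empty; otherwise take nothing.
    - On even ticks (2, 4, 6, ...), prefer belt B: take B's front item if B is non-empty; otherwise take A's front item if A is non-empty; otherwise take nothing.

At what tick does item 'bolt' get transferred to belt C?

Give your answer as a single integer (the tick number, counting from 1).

Answer: 5

Derivation:
Tick 1: prefer A, take nail from A; A=[drum,bolt] B=[tube,wedge] C=[nail]
Tick 2: prefer B, take tube from B; A=[drum,bolt] B=[wedge] C=[nail,tube]
Tick 3: prefer A, take drum from A; A=[bolt] B=[wedge] C=[nail,tube,drum]
Tick 4: prefer B, take wedge from B; A=[bolt] B=[-] C=[nail,tube,drum,wedge]
Tick 5: prefer A, take bolt from A; A=[-] B=[-] C=[nail,tube,drum,wedge,bolt]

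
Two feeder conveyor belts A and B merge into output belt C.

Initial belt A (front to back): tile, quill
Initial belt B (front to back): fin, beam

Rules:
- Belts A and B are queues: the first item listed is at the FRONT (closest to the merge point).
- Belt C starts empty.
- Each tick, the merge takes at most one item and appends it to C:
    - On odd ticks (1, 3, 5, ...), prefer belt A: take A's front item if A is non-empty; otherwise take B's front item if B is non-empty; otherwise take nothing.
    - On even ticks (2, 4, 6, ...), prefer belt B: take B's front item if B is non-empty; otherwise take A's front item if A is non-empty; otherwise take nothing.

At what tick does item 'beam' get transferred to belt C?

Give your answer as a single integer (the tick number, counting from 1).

Answer: 4

Derivation:
Tick 1: prefer A, take tile from A; A=[quill] B=[fin,beam] C=[tile]
Tick 2: prefer B, take fin from B; A=[quill] B=[beam] C=[tile,fin]
Tick 3: prefer A, take quill from A; A=[-] B=[beam] C=[tile,fin,quill]
Tick 4: prefer B, take beam from B; A=[-] B=[-] C=[tile,fin,quill,beam]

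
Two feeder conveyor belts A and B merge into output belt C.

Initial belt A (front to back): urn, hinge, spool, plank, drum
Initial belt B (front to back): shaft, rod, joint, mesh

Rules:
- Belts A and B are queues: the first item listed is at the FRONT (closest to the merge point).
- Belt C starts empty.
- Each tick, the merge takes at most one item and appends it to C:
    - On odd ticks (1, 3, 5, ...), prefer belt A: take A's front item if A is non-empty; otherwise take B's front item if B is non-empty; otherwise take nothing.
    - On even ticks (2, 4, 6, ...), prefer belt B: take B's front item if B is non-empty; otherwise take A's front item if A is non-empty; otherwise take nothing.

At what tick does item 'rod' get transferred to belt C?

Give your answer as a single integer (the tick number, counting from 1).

Answer: 4

Derivation:
Tick 1: prefer A, take urn from A; A=[hinge,spool,plank,drum] B=[shaft,rod,joint,mesh] C=[urn]
Tick 2: prefer B, take shaft from B; A=[hinge,spool,plank,drum] B=[rod,joint,mesh] C=[urn,shaft]
Tick 3: prefer A, take hinge from A; A=[spool,plank,drum] B=[rod,joint,mesh] C=[urn,shaft,hinge]
Tick 4: prefer B, take rod from B; A=[spool,plank,drum] B=[joint,mesh] C=[urn,shaft,hinge,rod]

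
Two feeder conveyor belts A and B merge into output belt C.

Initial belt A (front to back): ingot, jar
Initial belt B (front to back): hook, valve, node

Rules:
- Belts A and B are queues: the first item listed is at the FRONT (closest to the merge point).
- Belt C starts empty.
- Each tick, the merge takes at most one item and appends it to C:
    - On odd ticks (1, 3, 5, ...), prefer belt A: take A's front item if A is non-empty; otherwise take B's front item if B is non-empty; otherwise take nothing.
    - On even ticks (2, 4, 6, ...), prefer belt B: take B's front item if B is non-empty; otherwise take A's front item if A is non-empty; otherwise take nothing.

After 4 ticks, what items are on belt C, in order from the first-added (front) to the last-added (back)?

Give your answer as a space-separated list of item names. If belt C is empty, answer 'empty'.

Tick 1: prefer A, take ingot from A; A=[jar] B=[hook,valve,node] C=[ingot]
Tick 2: prefer B, take hook from B; A=[jar] B=[valve,node] C=[ingot,hook]
Tick 3: prefer A, take jar from A; A=[-] B=[valve,node] C=[ingot,hook,jar]
Tick 4: prefer B, take valve from B; A=[-] B=[node] C=[ingot,hook,jar,valve]

Answer: ingot hook jar valve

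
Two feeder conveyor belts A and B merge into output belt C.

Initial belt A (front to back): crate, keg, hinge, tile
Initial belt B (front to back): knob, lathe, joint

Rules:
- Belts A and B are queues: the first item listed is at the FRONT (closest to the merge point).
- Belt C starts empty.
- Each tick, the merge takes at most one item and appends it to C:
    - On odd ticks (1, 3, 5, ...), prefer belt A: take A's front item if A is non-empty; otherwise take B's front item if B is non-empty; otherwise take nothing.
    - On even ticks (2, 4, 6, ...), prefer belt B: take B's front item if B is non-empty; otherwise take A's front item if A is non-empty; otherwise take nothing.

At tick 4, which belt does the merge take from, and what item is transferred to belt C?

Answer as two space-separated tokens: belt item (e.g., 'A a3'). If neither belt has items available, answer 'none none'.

Tick 1: prefer A, take crate from A; A=[keg,hinge,tile] B=[knob,lathe,joint] C=[crate]
Tick 2: prefer B, take knob from B; A=[keg,hinge,tile] B=[lathe,joint] C=[crate,knob]
Tick 3: prefer A, take keg from A; A=[hinge,tile] B=[lathe,joint] C=[crate,knob,keg]
Tick 4: prefer B, take lathe from B; A=[hinge,tile] B=[joint] C=[crate,knob,keg,lathe]

Answer: B lathe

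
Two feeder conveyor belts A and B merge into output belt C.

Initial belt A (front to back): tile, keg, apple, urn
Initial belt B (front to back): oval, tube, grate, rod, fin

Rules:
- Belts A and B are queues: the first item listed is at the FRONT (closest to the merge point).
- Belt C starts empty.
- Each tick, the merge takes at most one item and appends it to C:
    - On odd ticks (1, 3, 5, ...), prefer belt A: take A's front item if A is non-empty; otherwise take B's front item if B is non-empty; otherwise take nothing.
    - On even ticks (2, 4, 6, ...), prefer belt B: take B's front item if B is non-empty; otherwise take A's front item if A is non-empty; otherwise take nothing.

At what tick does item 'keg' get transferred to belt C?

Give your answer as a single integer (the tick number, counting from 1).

Tick 1: prefer A, take tile from A; A=[keg,apple,urn] B=[oval,tube,grate,rod,fin] C=[tile]
Tick 2: prefer B, take oval from B; A=[keg,apple,urn] B=[tube,grate,rod,fin] C=[tile,oval]
Tick 3: prefer A, take keg from A; A=[apple,urn] B=[tube,grate,rod,fin] C=[tile,oval,keg]

Answer: 3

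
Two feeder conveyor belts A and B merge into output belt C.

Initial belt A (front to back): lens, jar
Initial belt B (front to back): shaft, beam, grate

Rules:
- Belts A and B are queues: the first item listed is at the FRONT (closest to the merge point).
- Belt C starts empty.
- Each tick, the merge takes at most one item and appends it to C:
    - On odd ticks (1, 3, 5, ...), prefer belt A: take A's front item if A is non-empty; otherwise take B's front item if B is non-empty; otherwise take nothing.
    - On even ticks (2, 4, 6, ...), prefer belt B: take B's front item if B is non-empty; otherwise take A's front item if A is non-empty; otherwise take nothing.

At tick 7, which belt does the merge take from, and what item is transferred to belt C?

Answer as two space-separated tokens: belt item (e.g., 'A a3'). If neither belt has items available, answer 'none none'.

Tick 1: prefer A, take lens from A; A=[jar] B=[shaft,beam,grate] C=[lens]
Tick 2: prefer B, take shaft from B; A=[jar] B=[beam,grate] C=[lens,shaft]
Tick 3: prefer A, take jar from A; A=[-] B=[beam,grate] C=[lens,shaft,jar]
Tick 4: prefer B, take beam from B; A=[-] B=[grate] C=[lens,shaft,jar,beam]
Tick 5: prefer A, take grate from B; A=[-] B=[-] C=[lens,shaft,jar,beam,grate]
Tick 6: prefer B, both empty, nothing taken; A=[-] B=[-] C=[lens,shaft,jar,beam,grate]
Tick 7: prefer A, both empty, nothing taken; A=[-] B=[-] C=[lens,shaft,jar,beam,grate]

Answer: none none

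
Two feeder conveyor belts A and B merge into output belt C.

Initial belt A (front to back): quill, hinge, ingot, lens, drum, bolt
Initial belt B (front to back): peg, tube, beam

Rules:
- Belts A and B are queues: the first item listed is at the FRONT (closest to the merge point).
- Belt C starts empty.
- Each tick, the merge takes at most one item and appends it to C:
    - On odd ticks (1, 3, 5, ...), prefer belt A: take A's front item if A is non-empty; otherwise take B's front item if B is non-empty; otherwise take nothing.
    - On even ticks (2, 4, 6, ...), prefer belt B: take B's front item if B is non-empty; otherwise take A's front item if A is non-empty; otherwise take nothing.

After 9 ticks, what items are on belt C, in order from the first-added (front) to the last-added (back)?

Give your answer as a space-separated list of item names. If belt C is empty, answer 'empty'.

Tick 1: prefer A, take quill from A; A=[hinge,ingot,lens,drum,bolt] B=[peg,tube,beam] C=[quill]
Tick 2: prefer B, take peg from B; A=[hinge,ingot,lens,drum,bolt] B=[tube,beam] C=[quill,peg]
Tick 3: prefer A, take hinge from A; A=[ingot,lens,drum,bolt] B=[tube,beam] C=[quill,peg,hinge]
Tick 4: prefer B, take tube from B; A=[ingot,lens,drum,bolt] B=[beam] C=[quill,peg,hinge,tube]
Tick 5: prefer A, take ingot from A; A=[lens,drum,bolt] B=[beam] C=[quill,peg,hinge,tube,ingot]
Tick 6: prefer B, take beam from B; A=[lens,drum,bolt] B=[-] C=[quill,peg,hinge,tube,ingot,beam]
Tick 7: prefer A, take lens from A; A=[drum,bolt] B=[-] C=[quill,peg,hinge,tube,ingot,beam,lens]
Tick 8: prefer B, take drum from A; A=[bolt] B=[-] C=[quill,peg,hinge,tube,ingot,beam,lens,drum]
Tick 9: prefer A, take bolt from A; A=[-] B=[-] C=[quill,peg,hinge,tube,ingot,beam,lens,drum,bolt]

Answer: quill peg hinge tube ingot beam lens drum bolt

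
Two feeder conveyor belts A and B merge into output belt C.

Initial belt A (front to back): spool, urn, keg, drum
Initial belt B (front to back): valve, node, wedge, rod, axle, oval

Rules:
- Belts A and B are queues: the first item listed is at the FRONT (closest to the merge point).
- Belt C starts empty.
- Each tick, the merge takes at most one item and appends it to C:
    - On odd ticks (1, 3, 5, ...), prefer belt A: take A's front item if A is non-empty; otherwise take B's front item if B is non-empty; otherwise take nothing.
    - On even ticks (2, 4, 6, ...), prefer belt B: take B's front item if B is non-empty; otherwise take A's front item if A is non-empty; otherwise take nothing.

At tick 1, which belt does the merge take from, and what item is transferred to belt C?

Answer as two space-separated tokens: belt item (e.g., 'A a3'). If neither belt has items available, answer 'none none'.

Tick 1: prefer A, take spool from A; A=[urn,keg,drum] B=[valve,node,wedge,rod,axle,oval] C=[spool]

Answer: A spool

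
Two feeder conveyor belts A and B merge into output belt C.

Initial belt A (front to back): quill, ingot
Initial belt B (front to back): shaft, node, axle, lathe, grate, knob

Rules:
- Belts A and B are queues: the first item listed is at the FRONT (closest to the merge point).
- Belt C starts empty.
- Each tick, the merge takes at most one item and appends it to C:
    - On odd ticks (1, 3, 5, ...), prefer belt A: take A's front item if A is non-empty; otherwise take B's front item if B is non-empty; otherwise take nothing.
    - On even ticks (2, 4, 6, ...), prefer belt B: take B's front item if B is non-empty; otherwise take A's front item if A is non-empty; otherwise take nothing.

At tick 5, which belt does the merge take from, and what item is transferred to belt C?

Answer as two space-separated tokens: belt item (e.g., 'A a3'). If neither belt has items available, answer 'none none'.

Tick 1: prefer A, take quill from A; A=[ingot] B=[shaft,node,axle,lathe,grate,knob] C=[quill]
Tick 2: prefer B, take shaft from B; A=[ingot] B=[node,axle,lathe,grate,knob] C=[quill,shaft]
Tick 3: prefer A, take ingot from A; A=[-] B=[node,axle,lathe,grate,knob] C=[quill,shaft,ingot]
Tick 4: prefer B, take node from B; A=[-] B=[axle,lathe,grate,knob] C=[quill,shaft,ingot,node]
Tick 5: prefer A, take axle from B; A=[-] B=[lathe,grate,knob] C=[quill,shaft,ingot,node,axle]

Answer: B axle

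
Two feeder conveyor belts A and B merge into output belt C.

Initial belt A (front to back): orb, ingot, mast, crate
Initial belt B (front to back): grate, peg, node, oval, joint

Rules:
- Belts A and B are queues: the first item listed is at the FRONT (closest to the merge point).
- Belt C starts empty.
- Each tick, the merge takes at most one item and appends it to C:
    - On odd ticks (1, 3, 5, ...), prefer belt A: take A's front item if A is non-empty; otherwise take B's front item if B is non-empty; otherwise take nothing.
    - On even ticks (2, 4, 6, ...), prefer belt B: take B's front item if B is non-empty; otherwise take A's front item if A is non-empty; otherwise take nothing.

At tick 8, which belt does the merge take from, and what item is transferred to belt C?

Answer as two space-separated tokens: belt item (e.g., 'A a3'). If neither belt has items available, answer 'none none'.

Tick 1: prefer A, take orb from A; A=[ingot,mast,crate] B=[grate,peg,node,oval,joint] C=[orb]
Tick 2: prefer B, take grate from B; A=[ingot,mast,crate] B=[peg,node,oval,joint] C=[orb,grate]
Tick 3: prefer A, take ingot from A; A=[mast,crate] B=[peg,node,oval,joint] C=[orb,grate,ingot]
Tick 4: prefer B, take peg from B; A=[mast,crate] B=[node,oval,joint] C=[orb,grate,ingot,peg]
Tick 5: prefer A, take mast from A; A=[crate] B=[node,oval,joint] C=[orb,grate,ingot,peg,mast]
Tick 6: prefer B, take node from B; A=[crate] B=[oval,joint] C=[orb,grate,ingot,peg,mast,node]
Tick 7: prefer A, take crate from A; A=[-] B=[oval,joint] C=[orb,grate,ingot,peg,mast,node,crate]
Tick 8: prefer B, take oval from B; A=[-] B=[joint] C=[orb,grate,ingot,peg,mast,node,crate,oval]

Answer: B oval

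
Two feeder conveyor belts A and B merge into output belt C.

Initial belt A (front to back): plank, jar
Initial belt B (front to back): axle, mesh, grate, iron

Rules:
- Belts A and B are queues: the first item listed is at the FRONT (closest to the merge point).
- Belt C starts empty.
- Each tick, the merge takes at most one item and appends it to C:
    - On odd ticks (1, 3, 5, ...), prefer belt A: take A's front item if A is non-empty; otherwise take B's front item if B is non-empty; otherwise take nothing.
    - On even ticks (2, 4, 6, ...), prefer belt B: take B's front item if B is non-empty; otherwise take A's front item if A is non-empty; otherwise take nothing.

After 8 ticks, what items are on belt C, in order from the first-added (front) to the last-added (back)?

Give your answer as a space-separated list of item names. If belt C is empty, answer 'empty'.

Answer: plank axle jar mesh grate iron

Derivation:
Tick 1: prefer A, take plank from A; A=[jar] B=[axle,mesh,grate,iron] C=[plank]
Tick 2: prefer B, take axle from B; A=[jar] B=[mesh,grate,iron] C=[plank,axle]
Tick 3: prefer A, take jar from A; A=[-] B=[mesh,grate,iron] C=[plank,axle,jar]
Tick 4: prefer B, take mesh from B; A=[-] B=[grate,iron] C=[plank,axle,jar,mesh]
Tick 5: prefer A, take grate from B; A=[-] B=[iron] C=[plank,axle,jar,mesh,grate]
Tick 6: prefer B, take iron from B; A=[-] B=[-] C=[plank,axle,jar,mesh,grate,iron]
Tick 7: prefer A, both empty, nothing taken; A=[-] B=[-] C=[plank,axle,jar,mesh,grate,iron]
Tick 8: prefer B, both empty, nothing taken; A=[-] B=[-] C=[plank,axle,jar,mesh,grate,iron]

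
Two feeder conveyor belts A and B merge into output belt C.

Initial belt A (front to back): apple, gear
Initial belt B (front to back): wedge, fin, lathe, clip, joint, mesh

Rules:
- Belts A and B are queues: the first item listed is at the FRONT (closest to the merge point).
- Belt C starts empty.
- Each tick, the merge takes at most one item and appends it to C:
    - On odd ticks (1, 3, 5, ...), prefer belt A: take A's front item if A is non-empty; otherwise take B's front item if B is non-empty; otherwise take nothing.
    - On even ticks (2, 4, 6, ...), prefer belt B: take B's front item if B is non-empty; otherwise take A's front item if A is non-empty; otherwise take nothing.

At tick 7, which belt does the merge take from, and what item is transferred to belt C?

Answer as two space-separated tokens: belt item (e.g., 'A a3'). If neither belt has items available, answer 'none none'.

Answer: B joint

Derivation:
Tick 1: prefer A, take apple from A; A=[gear] B=[wedge,fin,lathe,clip,joint,mesh] C=[apple]
Tick 2: prefer B, take wedge from B; A=[gear] B=[fin,lathe,clip,joint,mesh] C=[apple,wedge]
Tick 3: prefer A, take gear from A; A=[-] B=[fin,lathe,clip,joint,mesh] C=[apple,wedge,gear]
Tick 4: prefer B, take fin from B; A=[-] B=[lathe,clip,joint,mesh] C=[apple,wedge,gear,fin]
Tick 5: prefer A, take lathe from B; A=[-] B=[clip,joint,mesh] C=[apple,wedge,gear,fin,lathe]
Tick 6: prefer B, take clip from B; A=[-] B=[joint,mesh] C=[apple,wedge,gear,fin,lathe,clip]
Tick 7: prefer A, take joint from B; A=[-] B=[mesh] C=[apple,wedge,gear,fin,lathe,clip,joint]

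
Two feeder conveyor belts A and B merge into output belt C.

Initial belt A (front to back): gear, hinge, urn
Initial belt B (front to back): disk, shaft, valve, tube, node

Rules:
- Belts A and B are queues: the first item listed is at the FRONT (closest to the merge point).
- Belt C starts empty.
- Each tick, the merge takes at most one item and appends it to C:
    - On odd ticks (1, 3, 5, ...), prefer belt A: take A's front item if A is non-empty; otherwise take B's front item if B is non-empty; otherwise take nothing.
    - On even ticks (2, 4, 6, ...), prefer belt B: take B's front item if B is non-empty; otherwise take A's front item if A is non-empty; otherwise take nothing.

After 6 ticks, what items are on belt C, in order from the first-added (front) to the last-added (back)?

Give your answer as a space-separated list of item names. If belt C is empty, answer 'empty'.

Tick 1: prefer A, take gear from A; A=[hinge,urn] B=[disk,shaft,valve,tube,node] C=[gear]
Tick 2: prefer B, take disk from B; A=[hinge,urn] B=[shaft,valve,tube,node] C=[gear,disk]
Tick 3: prefer A, take hinge from A; A=[urn] B=[shaft,valve,tube,node] C=[gear,disk,hinge]
Tick 4: prefer B, take shaft from B; A=[urn] B=[valve,tube,node] C=[gear,disk,hinge,shaft]
Tick 5: prefer A, take urn from A; A=[-] B=[valve,tube,node] C=[gear,disk,hinge,shaft,urn]
Tick 6: prefer B, take valve from B; A=[-] B=[tube,node] C=[gear,disk,hinge,shaft,urn,valve]

Answer: gear disk hinge shaft urn valve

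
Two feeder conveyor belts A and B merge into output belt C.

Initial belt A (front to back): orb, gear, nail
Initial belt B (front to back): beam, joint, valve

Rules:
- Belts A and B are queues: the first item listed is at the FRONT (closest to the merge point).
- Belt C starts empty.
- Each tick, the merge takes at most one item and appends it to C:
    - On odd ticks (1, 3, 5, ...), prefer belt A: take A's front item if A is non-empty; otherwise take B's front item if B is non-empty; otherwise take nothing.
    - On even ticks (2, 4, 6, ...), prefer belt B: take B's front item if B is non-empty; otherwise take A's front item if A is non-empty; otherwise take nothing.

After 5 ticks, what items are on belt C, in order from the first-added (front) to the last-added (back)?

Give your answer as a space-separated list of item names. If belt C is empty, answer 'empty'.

Tick 1: prefer A, take orb from A; A=[gear,nail] B=[beam,joint,valve] C=[orb]
Tick 2: prefer B, take beam from B; A=[gear,nail] B=[joint,valve] C=[orb,beam]
Tick 3: prefer A, take gear from A; A=[nail] B=[joint,valve] C=[orb,beam,gear]
Tick 4: prefer B, take joint from B; A=[nail] B=[valve] C=[orb,beam,gear,joint]
Tick 5: prefer A, take nail from A; A=[-] B=[valve] C=[orb,beam,gear,joint,nail]

Answer: orb beam gear joint nail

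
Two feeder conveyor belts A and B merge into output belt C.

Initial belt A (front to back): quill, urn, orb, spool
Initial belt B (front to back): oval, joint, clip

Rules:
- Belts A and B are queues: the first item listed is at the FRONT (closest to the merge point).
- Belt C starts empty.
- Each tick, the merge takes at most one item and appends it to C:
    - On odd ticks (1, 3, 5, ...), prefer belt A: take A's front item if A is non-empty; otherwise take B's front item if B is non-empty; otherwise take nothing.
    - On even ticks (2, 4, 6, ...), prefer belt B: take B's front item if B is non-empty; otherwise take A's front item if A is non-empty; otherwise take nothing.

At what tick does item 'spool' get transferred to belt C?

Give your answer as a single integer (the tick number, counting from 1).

Tick 1: prefer A, take quill from A; A=[urn,orb,spool] B=[oval,joint,clip] C=[quill]
Tick 2: prefer B, take oval from B; A=[urn,orb,spool] B=[joint,clip] C=[quill,oval]
Tick 3: prefer A, take urn from A; A=[orb,spool] B=[joint,clip] C=[quill,oval,urn]
Tick 4: prefer B, take joint from B; A=[orb,spool] B=[clip] C=[quill,oval,urn,joint]
Tick 5: prefer A, take orb from A; A=[spool] B=[clip] C=[quill,oval,urn,joint,orb]
Tick 6: prefer B, take clip from B; A=[spool] B=[-] C=[quill,oval,urn,joint,orb,clip]
Tick 7: prefer A, take spool from A; A=[-] B=[-] C=[quill,oval,urn,joint,orb,clip,spool]

Answer: 7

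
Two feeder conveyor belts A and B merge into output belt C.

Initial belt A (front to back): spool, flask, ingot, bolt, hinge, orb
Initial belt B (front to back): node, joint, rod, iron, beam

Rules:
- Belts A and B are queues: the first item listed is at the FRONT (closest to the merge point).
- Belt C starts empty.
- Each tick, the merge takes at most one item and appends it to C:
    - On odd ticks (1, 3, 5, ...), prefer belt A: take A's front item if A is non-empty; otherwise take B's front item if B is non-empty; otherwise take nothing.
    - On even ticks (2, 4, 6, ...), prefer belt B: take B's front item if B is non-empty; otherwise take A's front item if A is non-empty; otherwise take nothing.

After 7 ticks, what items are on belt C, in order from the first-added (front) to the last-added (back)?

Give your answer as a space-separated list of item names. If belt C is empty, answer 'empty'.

Tick 1: prefer A, take spool from A; A=[flask,ingot,bolt,hinge,orb] B=[node,joint,rod,iron,beam] C=[spool]
Tick 2: prefer B, take node from B; A=[flask,ingot,bolt,hinge,orb] B=[joint,rod,iron,beam] C=[spool,node]
Tick 3: prefer A, take flask from A; A=[ingot,bolt,hinge,orb] B=[joint,rod,iron,beam] C=[spool,node,flask]
Tick 4: prefer B, take joint from B; A=[ingot,bolt,hinge,orb] B=[rod,iron,beam] C=[spool,node,flask,joint]
Tick 5: prefer A, take ingot from A; A=[bolt,hinge,orb] B=[rod,iron,beam] C=[spool,node,flask,joint,ingot]
Tick 6: prefer B, take rod from B; A=[bolt,hinge,orb] B=[iron,beam] C=[spool,node,flask,joint,ingot,rod]
Tick 7: prefer A, take bolt from A; A=[hinge,orb] B=[iron,beam] C=[spool,node,flask,joint,ingot,rod,bolt]

Answer: spool node flask joint ingot rod bolt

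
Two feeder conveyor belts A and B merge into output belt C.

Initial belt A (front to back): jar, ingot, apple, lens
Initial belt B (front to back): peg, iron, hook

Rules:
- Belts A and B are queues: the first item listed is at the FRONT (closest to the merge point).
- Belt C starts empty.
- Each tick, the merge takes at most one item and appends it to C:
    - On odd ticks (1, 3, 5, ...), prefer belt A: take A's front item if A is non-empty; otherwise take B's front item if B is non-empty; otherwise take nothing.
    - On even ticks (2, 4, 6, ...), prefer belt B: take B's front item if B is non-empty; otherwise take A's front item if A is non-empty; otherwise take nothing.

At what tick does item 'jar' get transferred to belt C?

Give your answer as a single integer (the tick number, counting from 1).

Answer: 1

Derivation:
Tick 1: prefer A, take jar from A; A=[ingot,apple,lens] B=[peg,iron,hook] C=[jar]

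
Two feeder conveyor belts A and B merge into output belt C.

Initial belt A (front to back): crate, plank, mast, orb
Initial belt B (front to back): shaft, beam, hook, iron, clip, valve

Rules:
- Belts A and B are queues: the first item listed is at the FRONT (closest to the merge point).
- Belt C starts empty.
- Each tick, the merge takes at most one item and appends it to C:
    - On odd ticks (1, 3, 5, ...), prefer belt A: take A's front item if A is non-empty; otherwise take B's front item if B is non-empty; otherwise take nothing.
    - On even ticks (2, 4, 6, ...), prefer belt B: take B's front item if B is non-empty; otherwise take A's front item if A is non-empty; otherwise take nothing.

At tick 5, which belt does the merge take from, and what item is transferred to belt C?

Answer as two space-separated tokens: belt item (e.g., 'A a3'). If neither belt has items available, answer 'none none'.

Tick 1: prefer A, take crate from A; A=[plank,mast,orb] B=[shaft,beam,hook,iron,clip,valve] C=[crate]
Tick 2: prefer B, take shaft from B; A=[plank,mast,orb] B=[beam,hook,iron,clip,valve] C=[crate,shaft]
Tick 3: prefer A, take plank from A; A=[mast,orb] B=[beam,hook,iron,clip,valve] C=[crate,shaft,plank]
Tick 4: prefer B, take beam from B; A=[mast,orb] B=[hook,iron,clip,valve] C=[crate,shaft,plank,beam]
Tick 5: prefer A, take mast from A; A=[orb] B=[hook,iron,clip,valve] C=[crate,shaft,plank,beam,mast]

Answer: A mast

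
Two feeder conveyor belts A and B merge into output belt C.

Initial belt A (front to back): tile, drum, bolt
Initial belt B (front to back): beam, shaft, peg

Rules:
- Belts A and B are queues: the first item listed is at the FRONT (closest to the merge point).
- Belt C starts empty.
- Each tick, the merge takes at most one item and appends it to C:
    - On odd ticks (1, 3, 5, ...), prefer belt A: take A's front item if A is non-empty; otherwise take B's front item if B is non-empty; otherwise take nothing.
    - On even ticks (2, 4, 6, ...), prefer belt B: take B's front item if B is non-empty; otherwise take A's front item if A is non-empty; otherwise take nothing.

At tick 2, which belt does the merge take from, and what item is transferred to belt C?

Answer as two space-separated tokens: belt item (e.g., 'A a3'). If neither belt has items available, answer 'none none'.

Tick 1: prefer A, take tile from A; A=[drum,bolt] B=[beam,shaft,peg] C=[tile]
Tick 2: prefer B, take beam from B; A=[drum,bolt] B=[shaft,peg] C=[tile,beam]

Answer: B beam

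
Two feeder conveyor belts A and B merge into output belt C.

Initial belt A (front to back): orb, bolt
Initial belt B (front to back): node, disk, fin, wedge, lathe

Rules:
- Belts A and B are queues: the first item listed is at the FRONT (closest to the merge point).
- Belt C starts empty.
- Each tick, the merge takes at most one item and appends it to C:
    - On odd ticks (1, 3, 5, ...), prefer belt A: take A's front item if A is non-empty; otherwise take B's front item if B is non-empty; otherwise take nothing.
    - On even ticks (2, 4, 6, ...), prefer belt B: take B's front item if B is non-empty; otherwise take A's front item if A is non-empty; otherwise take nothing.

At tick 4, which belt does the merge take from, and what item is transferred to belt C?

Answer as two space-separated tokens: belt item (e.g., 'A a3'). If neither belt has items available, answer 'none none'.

Answer: B disk

Derivation:
Tick 1: prefer A, take orb from A; A=[bolt] B=[node,disk,fin,wedge,lathe] C=[orb]
Tick 2: prefer B, take node from B; A=[bolt] B=[disk,fin,wedge,lathe] C=[orb,node]
Tick 3: prefer A, take bolt from A; A=[-] B=[disk,fin,wedge,lathe] C=[orb,node,bolt]
Tick 4: prefer B, take disk from B; A=[-] B=[fin,wedge,lathe] C=[orb,node,bolt,disk]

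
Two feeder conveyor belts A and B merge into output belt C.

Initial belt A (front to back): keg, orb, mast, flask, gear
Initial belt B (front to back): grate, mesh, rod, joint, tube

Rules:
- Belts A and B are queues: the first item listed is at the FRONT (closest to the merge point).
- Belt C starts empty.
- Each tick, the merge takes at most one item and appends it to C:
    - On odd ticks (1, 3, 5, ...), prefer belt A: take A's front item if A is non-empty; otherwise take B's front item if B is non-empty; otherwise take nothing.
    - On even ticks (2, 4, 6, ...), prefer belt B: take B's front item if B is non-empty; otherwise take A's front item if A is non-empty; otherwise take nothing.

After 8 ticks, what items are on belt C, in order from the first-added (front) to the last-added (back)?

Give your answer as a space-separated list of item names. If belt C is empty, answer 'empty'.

Tick 1: prefer A, take keg from A; A=[orb,mast,flask,gear] B=[grate,mesh,rod,joint,tube] C=[keg]
Tick 2: prefer B, take grate from B; A=[orb,mast,flask,gear] B=[mesh,rod,joint,tube] C=[keg,grate]
Tick 3: prefer A, take orb from A; A=[mast,flask,gear] B=[mesh,rod,joint,tube] C=[keg,grate,orb]
Tick 4: prefer B, take mesh from B; A=[mast,flask,gear] B=[rod,joint,tube] C=[keg,grate,orb,mesh]
Tick 5: prefer A, take mast from A; A=[flask,gear] B=[rod,joint,tube] C=[keg,grate,orb,mesh,mast]
Tick 6: prefer B, take rod from B; A=[flask,gear] B=[joint,tube] C=[keg,grate,orb,mesh,mast,rod]
Tick 7: prefer A, take flask from A; A=[gear] B=[joint,tube] C=[keg,grate,orb,mesh,mast,rod,flask]
Tick 8: prefer B, take joint from B; A=[gear] B=[tube] C=[keg,grate,orb,mesh,mast,rod,flask,joint]

Answer: keg grate orb mesh mast rod flask joint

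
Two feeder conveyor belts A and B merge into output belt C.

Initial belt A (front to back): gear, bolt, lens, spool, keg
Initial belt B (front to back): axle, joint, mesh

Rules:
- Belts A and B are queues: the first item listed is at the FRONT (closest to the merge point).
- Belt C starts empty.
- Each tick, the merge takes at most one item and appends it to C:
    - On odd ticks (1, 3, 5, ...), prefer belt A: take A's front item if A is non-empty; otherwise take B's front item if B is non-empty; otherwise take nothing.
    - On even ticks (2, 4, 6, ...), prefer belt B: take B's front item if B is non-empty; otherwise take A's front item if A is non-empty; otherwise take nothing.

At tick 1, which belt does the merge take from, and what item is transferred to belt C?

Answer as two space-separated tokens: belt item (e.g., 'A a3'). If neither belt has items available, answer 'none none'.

Tick 1: prefer A, take gear from A; A=[bolt,lens,spool,keg] B=[axle,joint,mesh] C=[gear]

Answer: A gear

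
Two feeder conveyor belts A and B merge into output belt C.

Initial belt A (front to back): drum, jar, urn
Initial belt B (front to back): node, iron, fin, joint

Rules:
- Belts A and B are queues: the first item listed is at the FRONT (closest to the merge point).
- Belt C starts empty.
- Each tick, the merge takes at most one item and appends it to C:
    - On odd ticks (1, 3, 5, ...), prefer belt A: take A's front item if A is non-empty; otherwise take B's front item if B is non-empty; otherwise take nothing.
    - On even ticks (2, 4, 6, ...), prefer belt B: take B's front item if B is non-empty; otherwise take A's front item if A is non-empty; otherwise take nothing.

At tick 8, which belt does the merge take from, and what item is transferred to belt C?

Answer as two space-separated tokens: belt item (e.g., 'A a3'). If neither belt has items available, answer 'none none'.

Tick 1: prefer A, take drum from A; A=[jar,urn] B=[node,iron,fin,joint] C=[drum]
Tick 2: prefer B, take node from B; A=[jar,urn] B=[iron,fin,joint] C=[drum,node]
Tick 3: prefer A, take jar from A; A=[urn] B=[iron,fin,joint] C=[drum,node,jar]
Tick 4: prefer B, take iron from B; A=[urn] B=[fin,joint] C=[drum,node,jar,iron]
Tick 5: prefer A, take urn from A; A=[-] B=[fin,joint] C=[drum,node,jar,iron,urn]
Tick 6: prefer B, take fin from B; A=[-] B=[joint] C=[drum,node,jar,iron,urn,fin]
Tick 7: prefer A, take joint from B; A=[-] B=[-] C=[drum,node,jar,iron,urn,fin,joint]
Tick 8: prefer B, both empty, nothing taken; A=[-] B=[-] C=[drum,node,jar,iron,urn,fin,joint]

Answer: none none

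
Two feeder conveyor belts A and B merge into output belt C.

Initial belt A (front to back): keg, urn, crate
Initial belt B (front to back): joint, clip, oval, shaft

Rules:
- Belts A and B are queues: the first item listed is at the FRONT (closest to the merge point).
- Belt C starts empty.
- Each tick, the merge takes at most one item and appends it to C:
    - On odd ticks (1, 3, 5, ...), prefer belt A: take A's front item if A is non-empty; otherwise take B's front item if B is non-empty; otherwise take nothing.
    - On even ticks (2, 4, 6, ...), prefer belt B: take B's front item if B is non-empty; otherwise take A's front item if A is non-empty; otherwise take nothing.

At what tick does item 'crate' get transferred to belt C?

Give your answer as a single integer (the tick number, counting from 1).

Answer: 5

Derivation:
Tick 1: prefer A, take keg from A; A=[urn,crate] B=[joint,clip,oval,shaft] C=[keg]
Tick 2: prefer B, take joint from B; A=[urn,crate] B=[clip,oval,shaft] C=[keg,joint]
Tick 3: prefer A, take urn from A; A=[crate] B=[clip,oval,shaft] C=[keg,joint,urn]
Tick 4: prefer B, take clip from B; A=[crate] B=[oval,shaft] C=[keg,joint,urn,clip]
Tick 5: prefer A, take crate from A; A=[-] B=[oval,shaft] C=[keg,joint,urn,clip,crate]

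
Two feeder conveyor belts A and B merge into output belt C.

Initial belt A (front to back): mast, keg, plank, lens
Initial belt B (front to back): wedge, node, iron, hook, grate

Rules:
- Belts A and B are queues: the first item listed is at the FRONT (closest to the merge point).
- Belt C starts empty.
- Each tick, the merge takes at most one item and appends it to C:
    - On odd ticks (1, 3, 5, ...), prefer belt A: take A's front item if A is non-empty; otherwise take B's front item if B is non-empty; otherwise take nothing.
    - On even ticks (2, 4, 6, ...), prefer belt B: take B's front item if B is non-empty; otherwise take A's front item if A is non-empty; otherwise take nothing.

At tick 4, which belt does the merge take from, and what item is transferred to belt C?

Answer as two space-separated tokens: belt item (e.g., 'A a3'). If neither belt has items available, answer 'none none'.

Tick 1: prefer A, take mast from A; A=[keg,plank,lens] B=[wedge,node,iron,hook,grate] C=[mast]
Tick 2: prefer B, take wedge from B; A=[keg,plank,lens] B=[node,iron,hook,grate] C=[mast,wedge]
Tick 3: prefer A, take keg from A; A=[plank,lens] B=[node,iron,hook,grate] C=[mast,wedge,keg]
Tick 4: prefer B, take node from B; A=[plank,lens] B=[iron,hook,grate] C=[mast,wedge,keg,node]

Answer: B node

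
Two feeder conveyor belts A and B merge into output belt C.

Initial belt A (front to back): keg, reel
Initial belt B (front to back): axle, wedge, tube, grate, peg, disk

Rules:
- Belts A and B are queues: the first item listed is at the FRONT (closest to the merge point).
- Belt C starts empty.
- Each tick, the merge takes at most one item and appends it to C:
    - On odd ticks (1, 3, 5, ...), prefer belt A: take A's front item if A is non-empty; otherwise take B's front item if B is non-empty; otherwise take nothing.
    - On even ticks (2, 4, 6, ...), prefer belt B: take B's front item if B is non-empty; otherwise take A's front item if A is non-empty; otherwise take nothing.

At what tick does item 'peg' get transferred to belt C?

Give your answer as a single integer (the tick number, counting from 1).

Tick 1: prefer A, take keg from A; A=[reel] B=[axle,wedge,tube,grate,peg,disk] C=[keg]
Tick 2: prefer B, take axle from B; A=[reel] B=[wedge,tube,grate,peg,disk] C=[keg,axle]
Tick 3: prefer A, take reel from A; A=[-] B=[wedge,tube,grate,peg,disk] C=[keg,axle,reel]
Tick 4: prefer B, take wedge from B; A=[-] B=[tube,grate,peg,disk] C=[keg,axle,reel,wedge]
Tick 5: prefer A, take tube from B; A=[-] B=[grate,peg,disk] C=[keg,axle,reel,wedge,tube]
Tick 6: prefer B, take grate from B; A=[-] B=[peg,disk] C=[keg,axle,reel,wedge,tube,grate]
Tick 7: prefer A, take peg from B; A=[-] B=[disk] C=[keg,axle,reel,wedge,tube,grate,peg]

Answer: 7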